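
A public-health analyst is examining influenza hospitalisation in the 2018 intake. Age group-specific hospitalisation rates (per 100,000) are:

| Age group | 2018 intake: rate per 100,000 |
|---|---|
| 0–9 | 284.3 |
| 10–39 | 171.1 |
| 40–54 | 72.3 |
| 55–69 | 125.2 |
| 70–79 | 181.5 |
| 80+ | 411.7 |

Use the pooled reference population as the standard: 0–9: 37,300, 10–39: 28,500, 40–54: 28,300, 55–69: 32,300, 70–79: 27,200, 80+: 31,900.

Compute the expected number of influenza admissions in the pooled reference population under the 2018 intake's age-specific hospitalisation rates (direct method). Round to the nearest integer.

396

Expected influenza admissions = Σ (standard pop × age-specific rate ÷ 100,000)
= 37,300×284.3/100,000 + 28,500×171.1/100,000 + 28,300×72.3/100,000 + 32,300×125.2/100,000 + 27,200×181.5/100,000 + 31,900×411.7/100,000
= 106.04 + 48.76 + 20.46 + 40.44 + 49.37 + 131.33 = 396.41.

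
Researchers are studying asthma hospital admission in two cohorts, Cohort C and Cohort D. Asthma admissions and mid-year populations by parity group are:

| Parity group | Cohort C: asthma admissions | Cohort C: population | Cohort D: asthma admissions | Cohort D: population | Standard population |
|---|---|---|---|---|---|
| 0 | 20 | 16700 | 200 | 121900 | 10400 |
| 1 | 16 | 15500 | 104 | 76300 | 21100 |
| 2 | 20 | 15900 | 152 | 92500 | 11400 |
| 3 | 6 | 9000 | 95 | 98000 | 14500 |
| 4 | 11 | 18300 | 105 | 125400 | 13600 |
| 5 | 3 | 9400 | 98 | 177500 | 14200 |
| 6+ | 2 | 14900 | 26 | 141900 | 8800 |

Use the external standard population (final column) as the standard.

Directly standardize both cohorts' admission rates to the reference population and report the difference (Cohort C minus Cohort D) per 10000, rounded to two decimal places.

-2.91

Parity-specific rates per 10000 for Cohort C: 11.98, 10.32, 12.58, 6.67, 6.01, 3.19, 1.34.
For Cohort D: 16.41, 13.63, 16.43, 9.69, 8.37, 5.52, 1.83.
Standard total = 94000; weights = 0.1106, 0.2245, 0.1213, 0.1543, 0.1447, 0.1511, 0.0936.
Cohort C: 0.1106×11.98 + 0.2245×10.32 + 0.1213×12.58 + 0.1543×6.67 + 0.1447×6.01 + 0.1511×3.19 + 0.0936×1.34 = 7.6734 per 10000.
Cohort D: 0.1106×16.41 + 0.2245×13.63 + 0.1213×16.43 + 0.1543×9.69 + 0.1447×8.37 + 0.1511×5.52 + 0.0936×1.83 = 10.5800 per 10000.
Difference = 7.6734 − 10.5800 = -2.9066.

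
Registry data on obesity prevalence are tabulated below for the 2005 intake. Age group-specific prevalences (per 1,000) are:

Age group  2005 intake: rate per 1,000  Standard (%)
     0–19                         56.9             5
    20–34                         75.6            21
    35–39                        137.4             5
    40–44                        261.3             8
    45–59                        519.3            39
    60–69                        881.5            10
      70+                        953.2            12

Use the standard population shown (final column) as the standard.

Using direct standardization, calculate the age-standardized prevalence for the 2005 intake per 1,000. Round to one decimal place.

Standard weights: 0.05, 0.21, 0.05, 0.08, 0.39, 0.10, 0.12.
Standardized rate: 0.0500×56.9 + 0.2100×75.6 + 0.0500×137.4 + 0.0800×261.3 + 0.3900×519.3 + 0.1000×881.5 + 0.1200×953.2 = 451.5560 per 1,000.

451.6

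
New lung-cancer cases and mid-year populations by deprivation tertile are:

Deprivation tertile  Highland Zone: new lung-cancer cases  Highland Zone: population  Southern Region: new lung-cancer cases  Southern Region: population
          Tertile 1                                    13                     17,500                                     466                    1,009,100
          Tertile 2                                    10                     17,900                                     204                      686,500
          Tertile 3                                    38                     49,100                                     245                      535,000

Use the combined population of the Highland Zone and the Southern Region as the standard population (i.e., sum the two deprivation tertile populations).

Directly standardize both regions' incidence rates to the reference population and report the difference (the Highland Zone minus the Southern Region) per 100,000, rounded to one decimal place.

Deprivation-specific rates per 100,000 for the Highland Zone: 74.29, 55.87, 77.39.
For the Southern Region: 46.18, 29.72, 45.79.
Combined standard total = 2,315,100; weights = 0.4434, 0.3043, 0.2523.
The Highland Zone: 0.4434×74.29 + 0.3043×55.87 + 0.2523×77.39 = 69.4652 per 100,000.
The Southern Region: 0.4434×46.18 + 0.3043×29.72 + 0.2523×45.79 = 41.0732 per 100,000.
Difference = 69.4652 − 41.0732 = 28.3920.

28.4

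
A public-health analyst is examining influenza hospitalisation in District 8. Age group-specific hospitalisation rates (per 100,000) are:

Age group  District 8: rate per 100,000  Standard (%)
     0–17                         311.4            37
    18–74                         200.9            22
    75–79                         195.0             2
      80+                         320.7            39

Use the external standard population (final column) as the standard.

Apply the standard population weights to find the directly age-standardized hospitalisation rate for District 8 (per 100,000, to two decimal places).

288.39

Standard weights: 0.37, 0.22, 0.02, 0.39.
Standardized rate: 0.3700×311.4 + 0.2200×200.9 + 0.0200×195.0 + 0.3900×320.7 = 288.3890 per 100,000.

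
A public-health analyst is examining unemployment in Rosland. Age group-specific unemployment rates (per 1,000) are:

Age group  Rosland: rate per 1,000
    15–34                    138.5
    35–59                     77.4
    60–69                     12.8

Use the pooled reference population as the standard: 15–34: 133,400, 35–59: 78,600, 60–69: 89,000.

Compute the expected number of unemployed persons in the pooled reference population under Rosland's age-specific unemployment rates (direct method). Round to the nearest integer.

Expected unemployed persons = Σ (standard pop × age-specific rate ÷ 1,000)
= 133,400×138.5/1,000 + 78,600×77.4/1,000 + 89,000×12.8/1,000
= 18475.90 + 6083.64 + 1139.20 = 25698.74.

25699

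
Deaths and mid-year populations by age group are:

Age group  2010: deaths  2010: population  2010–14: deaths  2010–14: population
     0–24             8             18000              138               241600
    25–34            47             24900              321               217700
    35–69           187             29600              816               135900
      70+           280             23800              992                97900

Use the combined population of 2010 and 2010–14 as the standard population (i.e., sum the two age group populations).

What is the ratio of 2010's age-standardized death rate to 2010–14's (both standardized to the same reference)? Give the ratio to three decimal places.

Age-specific rates per 100000 for 2010: 44.44, 188.76, 631.76, 1176.47.
For 2010–14: 57.12, 147.45, 600.44, 1013.28.
Combined standard total = 789400; weights = 0.3289, 0.3073, 0.2097, 0.1542.
2010: 0.3289×44.44 + 0.3073×188.76 + 0.2097×631.76 + 0.1542×1176.47 = 386.4479 per 100000.
2010–14: 0.3289×57.12 + 0.3073×147.45 + 0.2097×600.44 + 0.1542×1013.28 = 346.1981 per 100000.
Ratio = 386.4479 ÷ 346.1981 = 1.11626.

1.116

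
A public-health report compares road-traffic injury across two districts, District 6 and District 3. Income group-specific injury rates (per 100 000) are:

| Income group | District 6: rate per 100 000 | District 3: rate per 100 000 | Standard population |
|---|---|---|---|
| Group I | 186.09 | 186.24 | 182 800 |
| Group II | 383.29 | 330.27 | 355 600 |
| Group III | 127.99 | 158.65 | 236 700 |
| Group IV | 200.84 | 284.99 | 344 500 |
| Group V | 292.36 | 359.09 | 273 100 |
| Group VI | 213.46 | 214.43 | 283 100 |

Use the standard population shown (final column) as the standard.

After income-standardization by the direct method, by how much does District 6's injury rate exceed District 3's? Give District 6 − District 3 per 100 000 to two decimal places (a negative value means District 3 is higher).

Standard total = 1 675 800; weights = 0.1091, 0.2122, 0.1412, 0.2056, 0.1630, 0.1689.
District 6: 0.1091×186.09 + 0.2122×383.29 + 0.1412×127.99 + 0.2056×200.84 + 0.1630×292.36 + 0.1689×213.46 = 244.7033 per 100 000.
District 3: 0.1091×186.24 + 0.2122×330.27 + 0.1412×158.65 + 0.2056×284.99 + 0.1630×359.09 + 0.1689×214.43 = 266.1373 per 100 000.
Difference = 244.7033 − 266.1373 = -21.4339.

-21.43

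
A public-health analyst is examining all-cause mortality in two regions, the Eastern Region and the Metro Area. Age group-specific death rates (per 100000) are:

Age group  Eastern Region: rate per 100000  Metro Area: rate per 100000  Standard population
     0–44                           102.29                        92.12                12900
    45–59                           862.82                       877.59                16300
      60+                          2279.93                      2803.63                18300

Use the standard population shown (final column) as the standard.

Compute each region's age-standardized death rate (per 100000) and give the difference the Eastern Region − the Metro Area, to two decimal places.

Standard total = 47500; weights = 0.2716, 0.3432, 0.3853.
The Eastern Region: 0.2716×102.29 + 0.3432×862.82 + 0.3853×2279.93 = 1202.2363 per 100000.
The Metro Area: 0.2716×92.12 + 0.3432×877.59 + 0.3853×2803.63 = 1406.3051 per 100000.
Difference = 1202.2363 − 1406.3051 = -204.0688.

-204.07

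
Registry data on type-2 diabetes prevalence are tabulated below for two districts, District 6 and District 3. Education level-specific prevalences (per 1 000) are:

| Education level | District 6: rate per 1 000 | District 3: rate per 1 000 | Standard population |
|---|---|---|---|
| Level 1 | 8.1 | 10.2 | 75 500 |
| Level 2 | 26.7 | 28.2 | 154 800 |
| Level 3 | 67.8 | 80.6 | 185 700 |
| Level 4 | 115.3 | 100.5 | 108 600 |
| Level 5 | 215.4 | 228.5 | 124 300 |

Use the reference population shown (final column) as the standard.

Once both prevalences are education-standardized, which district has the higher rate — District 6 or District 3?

Standard total = 648 900; weights = 0.1164, 0.2386, 0.2862, 0.1674, 0.1916.
District 6: 0.1164×8.1 + 0.2386×26.7 + 0.2862×67.8 + 0.1674×115.3 + 0.1916×215.4 = 87.2723 per 1 000.
District 3: 0.1164×10.2 + 0.2386×28.2 + 0.2862×80.6 + 0.1674×100.5 + 0.1916×228.5 = 91.5699 per 1 000.

District 3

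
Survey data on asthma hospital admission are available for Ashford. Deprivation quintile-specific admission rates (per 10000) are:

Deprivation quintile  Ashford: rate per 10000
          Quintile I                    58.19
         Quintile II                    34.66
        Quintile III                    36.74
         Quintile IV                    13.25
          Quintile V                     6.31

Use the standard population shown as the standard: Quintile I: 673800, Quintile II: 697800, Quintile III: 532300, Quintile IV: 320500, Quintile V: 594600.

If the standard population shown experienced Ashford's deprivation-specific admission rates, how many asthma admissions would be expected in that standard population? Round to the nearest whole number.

9095

Expected asthma admissions = Σ (standard pop × deprivation-specific rate ÷ 10000)
= 673800×58.19/10000 + 697800×34.66/10000 + 532300×36.74/10000 + 320500×13.25/10000 + 594600×6.31/10000
= 3920.84 + 2418.57 + 1955.67 + 424.66 + 375.19 = 9094.94.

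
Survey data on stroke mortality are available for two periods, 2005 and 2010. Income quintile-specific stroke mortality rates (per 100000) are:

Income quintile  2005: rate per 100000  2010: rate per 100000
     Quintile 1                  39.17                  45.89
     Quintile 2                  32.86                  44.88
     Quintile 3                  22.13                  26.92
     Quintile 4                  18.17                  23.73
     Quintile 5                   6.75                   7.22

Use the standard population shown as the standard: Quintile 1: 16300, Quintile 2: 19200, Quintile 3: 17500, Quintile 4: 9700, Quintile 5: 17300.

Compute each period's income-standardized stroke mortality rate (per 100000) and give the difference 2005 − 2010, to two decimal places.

Standard total = 80000; weights = 0.2037, 0.2400, 0.2188, 0.1212, 0.2162.
2005: 0.2037×39.17 + 0.2400×32.86 + 0.2188×22.13 + 0.1212×18.17 + 0.2162×6.75 = 24.3710 per 100000.
2010: 0.2037×45.89 + 0.2400×44.88 + 0.2188×26.92 + 0.1212×23.73 + 0.2162×7.22 = 30.4486 per 100000.
Difference = 24.3710 − 30.4486 = -6.0776.

-6.08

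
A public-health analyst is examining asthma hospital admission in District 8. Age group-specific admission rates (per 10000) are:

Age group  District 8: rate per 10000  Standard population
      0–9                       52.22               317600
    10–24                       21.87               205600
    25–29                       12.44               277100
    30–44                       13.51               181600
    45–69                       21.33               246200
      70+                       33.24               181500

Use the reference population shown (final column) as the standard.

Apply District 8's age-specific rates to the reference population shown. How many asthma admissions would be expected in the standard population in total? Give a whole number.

3827

Expected asthma admissions = Σ (standard pop × age-specific rate ÷ 10000)
= 317600×52.22/10000 + 205600×21.87/10000 + 277100×12.44/10000 + 181600×13.51/10000 + 246200×21.33/10000 + 181500×33.24/10000
= 1658.51 + 449.65 + 344.71 + 245.34 + 525.14 + 603.31 = 3826.66.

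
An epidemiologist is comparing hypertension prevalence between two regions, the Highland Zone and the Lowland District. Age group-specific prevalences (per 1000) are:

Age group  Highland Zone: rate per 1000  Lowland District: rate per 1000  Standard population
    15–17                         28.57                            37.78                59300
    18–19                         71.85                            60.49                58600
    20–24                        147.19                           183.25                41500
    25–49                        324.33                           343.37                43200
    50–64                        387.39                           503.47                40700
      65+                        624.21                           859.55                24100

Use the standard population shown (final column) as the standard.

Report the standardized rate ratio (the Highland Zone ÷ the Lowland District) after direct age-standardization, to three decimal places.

0.819

Standard total = 267400; weights = 0.2218, 0.2191, 0.1552, 0.1616, 0.1522, 0.0901.
The Highland Zone: 0.2218×28.57 + 0.2191×71.85 + 0.1552×147.19 + 0.1616×324.33 + 0.1522×387.39 + 0.0901×624.21 = 212.5441 per 1000.
The Lowland District: 0.2218×37.78 + 0.2191×60.49 + 0.1552×183.25 + 0.1616×343.37 + 0.1522×503.47 + 0.0901×859.55 = 259.6481 per 1000.
Ratio = 212.5441 ÷ 259.6481 = 0.81859.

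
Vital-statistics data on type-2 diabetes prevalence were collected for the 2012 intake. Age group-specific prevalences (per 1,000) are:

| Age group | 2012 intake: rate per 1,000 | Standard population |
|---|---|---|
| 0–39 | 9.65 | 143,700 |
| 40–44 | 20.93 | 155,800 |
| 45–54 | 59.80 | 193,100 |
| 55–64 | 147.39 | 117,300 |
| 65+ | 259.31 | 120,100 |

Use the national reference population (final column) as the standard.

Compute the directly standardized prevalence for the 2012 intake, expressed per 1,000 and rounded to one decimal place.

Standard total = 730,000; weights = 0.1968, 0.2134, 0.2645, 0.1607, 0.1645.
Standardized rate: 0.1968×9.65 + 0.2134×20.93 + 0.2645×59.80 + 0.1607×147.39 + 0.1645×259.31 = 88.5301 per 1,000.

88.5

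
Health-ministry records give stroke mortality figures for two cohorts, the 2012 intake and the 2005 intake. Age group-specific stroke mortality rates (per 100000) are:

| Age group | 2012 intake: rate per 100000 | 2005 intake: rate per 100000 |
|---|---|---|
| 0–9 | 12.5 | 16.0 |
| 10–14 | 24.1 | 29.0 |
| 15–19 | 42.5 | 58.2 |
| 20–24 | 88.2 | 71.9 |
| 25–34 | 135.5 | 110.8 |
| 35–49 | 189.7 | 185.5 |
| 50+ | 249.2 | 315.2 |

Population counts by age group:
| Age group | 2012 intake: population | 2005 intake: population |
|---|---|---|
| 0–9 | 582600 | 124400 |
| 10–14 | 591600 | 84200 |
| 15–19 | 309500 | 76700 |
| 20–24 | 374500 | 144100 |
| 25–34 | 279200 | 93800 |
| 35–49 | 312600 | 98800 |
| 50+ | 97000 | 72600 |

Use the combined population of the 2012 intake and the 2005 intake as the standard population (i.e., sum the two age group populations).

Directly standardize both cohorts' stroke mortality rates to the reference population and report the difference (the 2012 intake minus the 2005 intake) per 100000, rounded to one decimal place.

Combined standard total = 3241600; weights = 0.2181, 0.2085, 0.1191, 0.1600, 0.1151, 0.1269, 0.0523.
The 2012 intake: 0.2181×12.5 + 0.2085×24.1 + 0.1191×42.5 + 0.1600×88.2 + 0.1151×135.5 + 0.1269×189.7 + 0.0523×249.2 = 79.6294 per 100000.
The 2005 intake: 0.2181×16.0 + 0.2085×29.0 + 0.1191×58.2 + 0.1600×71.9 + 0.1151×110.8 + 0.1269×185.5 + 0.0523×315.2 = 80.7550 per 100000.
Difference = 79.6294 − 80.7550 = -1.1256.

-1.1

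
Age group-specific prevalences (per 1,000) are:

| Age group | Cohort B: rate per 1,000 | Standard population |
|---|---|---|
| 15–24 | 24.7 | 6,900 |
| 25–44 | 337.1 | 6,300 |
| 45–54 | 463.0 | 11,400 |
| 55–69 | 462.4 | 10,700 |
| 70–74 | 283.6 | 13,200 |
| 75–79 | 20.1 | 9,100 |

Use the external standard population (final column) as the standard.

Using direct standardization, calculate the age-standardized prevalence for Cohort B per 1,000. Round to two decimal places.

Standard total = 57,600; weights = 0.1198, 0.1094, 0.1979, 0.1858, 0.2292, 0.1580.
Standardized rate: 0.1198×24.7 + 0.1094×337.1 + 0.1979×463.0 + 0.1858×462.4 + 0.2292×283.6 + 0.1580×20.1 = 285.5290 per 1,000.

285.53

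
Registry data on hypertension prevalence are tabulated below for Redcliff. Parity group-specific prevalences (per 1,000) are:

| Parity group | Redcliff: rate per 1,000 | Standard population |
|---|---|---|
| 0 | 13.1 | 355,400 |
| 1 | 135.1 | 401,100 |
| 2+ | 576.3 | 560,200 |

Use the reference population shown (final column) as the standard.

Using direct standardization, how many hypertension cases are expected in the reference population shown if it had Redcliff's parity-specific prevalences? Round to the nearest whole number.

Expected hypertension cases = Σ (standard pop × parity-specific rate ÷ 1,000)
= 355,400×13.1/1,000 + 401,100×135.1/1,000 + 560,200×576.3/1,000
= 4655.74 + 54188.61 + 322843.26 = 381687.61.

381688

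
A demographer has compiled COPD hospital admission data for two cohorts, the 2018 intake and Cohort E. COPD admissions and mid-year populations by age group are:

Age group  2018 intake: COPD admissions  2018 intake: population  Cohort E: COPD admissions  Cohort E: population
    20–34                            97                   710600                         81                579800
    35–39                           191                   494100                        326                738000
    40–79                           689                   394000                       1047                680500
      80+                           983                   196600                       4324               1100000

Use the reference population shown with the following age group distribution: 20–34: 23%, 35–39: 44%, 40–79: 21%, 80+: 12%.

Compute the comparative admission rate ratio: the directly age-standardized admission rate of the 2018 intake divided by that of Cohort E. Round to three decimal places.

Age-specific rates per 10000 for the 2018 intake: 1.37, 3.87, 17.49, 50.00.
For Cohort E: 1.40, 4.42, 15.39, 39.31.
Standard weights: 0.23, 0.44, 0.21, 0.12.
The 2018 intake: 0.2300×1.37 + 0.4400×3.87 + 0.2100×17.49 + 0.1200×50.00 = 11.6872 per 10000.
Cohort E: 0.2300×1.40 + 0.4400×4.42 + 0.2100×15.39 + 0.1200×39.31 = 10.2130 per 10000.
Ratio = 11.6872 ÷ 10.2130 = 1.14434.

1.144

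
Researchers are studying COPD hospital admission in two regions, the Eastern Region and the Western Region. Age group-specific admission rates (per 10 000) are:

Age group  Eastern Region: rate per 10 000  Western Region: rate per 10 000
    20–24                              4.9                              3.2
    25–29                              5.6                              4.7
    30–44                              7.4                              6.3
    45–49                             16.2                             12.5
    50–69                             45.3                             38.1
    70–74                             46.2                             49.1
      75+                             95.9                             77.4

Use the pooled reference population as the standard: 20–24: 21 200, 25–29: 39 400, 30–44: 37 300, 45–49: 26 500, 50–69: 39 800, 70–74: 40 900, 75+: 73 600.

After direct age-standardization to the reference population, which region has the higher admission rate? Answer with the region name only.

Standard total = 278 700; weights = 0.0761, 0.1414, 0.1338, 0.0951, 0.1428, 0.1468, 0.2641.
The Eastern Region: 0.0761×4.9 + 0.1414×5.6 + 0.1338×7.4 + 0.0951×16.2 + 0.1428×45.3 + 0.1468×46.2 + 0.2641×95.9 = 42.2698 per 10 000.
The Western Region: 0.0761×3.2 + 0.1414×4.7 + 0.1338×6.3 + 0.0951×12.5 + 0.1428×38.1 + 0.1468×49.1 + 0.2641×77.4 = 36.0261 per 10 000.

Eastern Region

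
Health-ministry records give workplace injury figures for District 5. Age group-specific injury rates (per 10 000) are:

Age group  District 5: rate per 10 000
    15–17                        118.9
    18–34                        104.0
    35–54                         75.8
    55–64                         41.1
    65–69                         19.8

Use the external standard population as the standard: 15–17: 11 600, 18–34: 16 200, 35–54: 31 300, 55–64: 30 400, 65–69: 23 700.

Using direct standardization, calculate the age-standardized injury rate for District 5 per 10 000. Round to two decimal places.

Standard total = 113 200; weights = 0.1025, 0.1431, 0.2765, 0.2686, 0.2094.
Standardized rate: 0.1025×118.9 + 0.1431×104.0 + 0.2765×75.8 + 0.2686×41.1 + 0.2094×19.8 = 63.2092 per 10 000.

63.21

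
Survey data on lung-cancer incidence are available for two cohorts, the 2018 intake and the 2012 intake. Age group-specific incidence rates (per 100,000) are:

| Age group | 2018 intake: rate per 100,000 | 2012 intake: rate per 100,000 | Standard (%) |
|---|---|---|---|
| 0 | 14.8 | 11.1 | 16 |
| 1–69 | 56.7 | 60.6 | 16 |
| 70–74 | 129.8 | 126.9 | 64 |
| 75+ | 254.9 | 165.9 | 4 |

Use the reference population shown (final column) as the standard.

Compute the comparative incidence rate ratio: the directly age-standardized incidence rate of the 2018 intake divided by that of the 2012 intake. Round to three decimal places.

Standard weights: 0.16, 0.16, 0.64, 0.04.
The 2018 intake: 0.1600×14.8 + 0.1600×56.7 + 0.6400×129.8 + 0.0400×254.9 = 104.7080 per 100,000.
The 2012 intake: 0.1600×11.1 + 0.1600×60.6 + 0.6400×126.9 + 0.0400×165.9 = 99.3240 per 100,000.
Ratio = 104.7080 ÷ 99.3240 = 1.05421.

1.054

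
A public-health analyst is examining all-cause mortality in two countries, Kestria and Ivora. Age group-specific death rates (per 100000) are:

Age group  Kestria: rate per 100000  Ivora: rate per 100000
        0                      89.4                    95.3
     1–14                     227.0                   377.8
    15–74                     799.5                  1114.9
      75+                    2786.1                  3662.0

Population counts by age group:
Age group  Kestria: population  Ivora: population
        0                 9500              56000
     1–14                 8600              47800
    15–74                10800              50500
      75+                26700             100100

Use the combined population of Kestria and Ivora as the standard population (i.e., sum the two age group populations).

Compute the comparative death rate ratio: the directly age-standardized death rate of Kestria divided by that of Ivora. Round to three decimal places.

Combined standard total = 310000; weights = 0.2113, 0.1819, 0.1977, 0.4090.
Kestria: 0.2113×89.4 + 0.1819×227.0 + 0.1977×799.5 + 0.4090×2786.1 = 1357.8882 per 100000.
Ivora: 0.2113×95.3 + 0.1819×377.8 + 0.1977×1114.9 + 0.4090×3662.0 = 1807.2098 per 100000.
Ratio = 1357.8882 ÷ 1807.2098 = 0.75137.

0.751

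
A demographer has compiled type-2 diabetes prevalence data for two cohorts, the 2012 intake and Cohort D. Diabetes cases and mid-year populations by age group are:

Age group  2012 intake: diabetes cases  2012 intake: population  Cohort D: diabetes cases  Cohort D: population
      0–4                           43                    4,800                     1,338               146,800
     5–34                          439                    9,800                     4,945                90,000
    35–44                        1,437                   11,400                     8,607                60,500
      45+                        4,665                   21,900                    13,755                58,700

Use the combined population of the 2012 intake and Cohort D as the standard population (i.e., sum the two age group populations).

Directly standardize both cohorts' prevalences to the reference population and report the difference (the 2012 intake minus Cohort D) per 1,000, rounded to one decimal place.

Age-specific rates per 1,000 for the 2012 intake: 8.958, 44.796, 126.053, 213.014.
For Cohort D: 9.114, 54.944, 142.264, 234.327.
Combined standard total = 403,900; weights = 0.3753, 0.2471, 0.1780, 0.1996.
The 2012 intake: 0.3753×8.958 + 0.2471×44.796 + 0.1780×126.053 + 0.1996×213.014 = 79.3781 per 1,000.
Cohort D: 0.3753×9.114 + 0.2471×54.944 + 0.1780×142.264 + 0.1996×234.327 = 89.0834 per 1,000.
Difference = 79.3781 − 89.0834 = -9.7053.

-9.7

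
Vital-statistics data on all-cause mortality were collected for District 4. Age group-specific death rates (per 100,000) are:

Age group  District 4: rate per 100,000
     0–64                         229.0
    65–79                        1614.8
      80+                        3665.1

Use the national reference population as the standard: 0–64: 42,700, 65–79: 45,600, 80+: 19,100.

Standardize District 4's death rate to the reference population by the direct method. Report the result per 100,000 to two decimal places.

1428.46

Standard total = 107,400; weights = 0.3976, 0.4246, 0.1778.
Standardized rate: 0.3976×229.0 + 0.4246×1614.8 + 0.1778×3665.1 = 1428.4599 per 100,000.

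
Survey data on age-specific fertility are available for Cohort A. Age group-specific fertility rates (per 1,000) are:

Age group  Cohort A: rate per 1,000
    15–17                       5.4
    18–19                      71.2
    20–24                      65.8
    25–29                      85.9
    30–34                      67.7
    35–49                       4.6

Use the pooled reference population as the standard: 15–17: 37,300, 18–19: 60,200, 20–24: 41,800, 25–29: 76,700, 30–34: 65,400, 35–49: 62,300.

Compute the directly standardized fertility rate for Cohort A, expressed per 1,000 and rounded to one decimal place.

53.9

Standard total = 343,700; weights = 0.1085, 0.1752, 0.1216, 0.2232, 0.1903, 0.1813.
Standardized rate: 0.1085×5.4 + 0.1752×71.2 + 0.1216×65.8 + 0.2232×85.9 + 0.1903×67.7 + 0.1813×4.6 = 53.9447 per 1,000.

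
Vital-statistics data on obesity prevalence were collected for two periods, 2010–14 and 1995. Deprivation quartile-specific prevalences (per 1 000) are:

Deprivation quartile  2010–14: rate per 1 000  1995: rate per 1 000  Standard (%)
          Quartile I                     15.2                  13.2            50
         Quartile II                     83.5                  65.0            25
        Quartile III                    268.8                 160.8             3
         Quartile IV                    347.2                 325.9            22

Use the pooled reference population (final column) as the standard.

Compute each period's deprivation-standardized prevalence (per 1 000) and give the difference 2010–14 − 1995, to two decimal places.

13.55

Standard weights: 0.50, 0.25, 0.03, 0.22.
2010–14: 0.5000×15.2 + 0.2500×83.5 + 0.0300×268.8 + 0.2200×347.2 = 112.9230 per 1 000.
1995: 0.5000×13.2 + 0.2500×65.0 + 0.0300×160.8 + 0.2200×325.9 = 99.3720 per 1 000.
Difference = 112.9230 − 99.3720 = 13.5510.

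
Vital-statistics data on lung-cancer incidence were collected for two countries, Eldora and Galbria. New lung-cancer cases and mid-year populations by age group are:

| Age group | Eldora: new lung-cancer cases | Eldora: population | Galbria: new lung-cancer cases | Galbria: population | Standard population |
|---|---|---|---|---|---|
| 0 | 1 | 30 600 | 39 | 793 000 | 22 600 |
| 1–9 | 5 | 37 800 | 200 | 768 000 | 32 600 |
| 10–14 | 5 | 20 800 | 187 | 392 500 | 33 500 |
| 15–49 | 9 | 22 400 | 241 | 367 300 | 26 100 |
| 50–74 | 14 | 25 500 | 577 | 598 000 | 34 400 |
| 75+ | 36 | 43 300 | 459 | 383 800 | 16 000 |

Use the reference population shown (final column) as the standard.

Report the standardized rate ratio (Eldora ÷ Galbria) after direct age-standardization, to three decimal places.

Age-specific rates per 100 000 for Eldora: 3.27, 13.23, 24.04, 40.18, 54.90, 83.14.
For Galbria: 4.92, 26.04, 47.64, 65.61, 96.49, 119.59.
Standard total = 165 200; weights = 0.1368, 0.1973, 0.2028, 0.1580, 0.2082, 0.0969.
Eldora: 0.1368×3.27 + 0.1973×13.23 + 0.2028×24.04 + 0.1580×40.18 + 0.2082×54.90 + 0.0969×83.14 = 33.7646 per 100 000.
Galbria: 0.1368×4.92 + 0.1973×26.04 + 0.2028×47.64 + 0.1580×65.61 + 0.2082×96.49 + 0.0969×119.59 = 57.5144 per 100 000.
Ratio = 33.7646 ÷ 57.5144 = 0.58706.

0.587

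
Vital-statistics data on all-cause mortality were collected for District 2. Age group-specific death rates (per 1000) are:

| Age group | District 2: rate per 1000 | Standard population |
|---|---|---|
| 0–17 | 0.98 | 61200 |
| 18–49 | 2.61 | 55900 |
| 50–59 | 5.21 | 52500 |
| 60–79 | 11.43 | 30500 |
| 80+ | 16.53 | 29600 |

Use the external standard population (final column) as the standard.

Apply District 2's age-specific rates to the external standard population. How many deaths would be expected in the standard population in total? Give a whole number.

Expected deaths = Σ (standard pop × age-specific rate ÷ 1000)
= 61200×0.98/1000 + 55900×2.61/1000 + 52500×5.21/1000 + 30500×11.43/1000 + 29600×16.53/1000
= 59.98 + 145.90 + 273.52 + 348.62 + 489.29 = 1317.30.

1317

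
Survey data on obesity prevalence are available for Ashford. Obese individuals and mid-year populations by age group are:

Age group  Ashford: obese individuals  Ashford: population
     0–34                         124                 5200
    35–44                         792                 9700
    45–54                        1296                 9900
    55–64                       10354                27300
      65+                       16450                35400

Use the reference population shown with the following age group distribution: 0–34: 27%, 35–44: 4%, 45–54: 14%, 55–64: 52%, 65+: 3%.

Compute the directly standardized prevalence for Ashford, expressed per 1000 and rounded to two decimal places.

Age-specific rates per 1000 for Ashford: 23.846, 81.649, 130.909, 379.267, 464.689.
Standard weights: 0.27, 0.04, 0.14, 0.52, 0.03.
Standardized rate: 0.2700×23.846 + 0.0400×81.649 + 0.1400×130.909 + 0.5200×379.267 + 0.0300×464.689 = 239.1914 per 1000.

239.19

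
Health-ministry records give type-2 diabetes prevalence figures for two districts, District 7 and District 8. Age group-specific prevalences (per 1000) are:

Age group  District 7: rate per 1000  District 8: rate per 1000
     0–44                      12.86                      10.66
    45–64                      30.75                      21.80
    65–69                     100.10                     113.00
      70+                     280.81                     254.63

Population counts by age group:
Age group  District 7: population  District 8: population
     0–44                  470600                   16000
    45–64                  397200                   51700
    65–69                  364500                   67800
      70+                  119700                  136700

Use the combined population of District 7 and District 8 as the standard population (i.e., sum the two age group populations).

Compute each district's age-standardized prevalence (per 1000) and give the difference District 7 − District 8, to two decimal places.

3.83

Combined standard total = 1624200; weights = 0.2996, 0.2764, 0.2662, 0.1579.
District 7: 0.2996×12.86 + 0.2764×30.75 + 0.2662×100.10 + 0.1579×280.81 = 83.3236 per 1000.
District 8: 0.2996×10.66 + 0.2764×21.80 + 0.2662×113.00 + 0.1579×254.63 = 79.4916 per 1000.
Difference = 83.3236 − 79.4916 = 3.8321.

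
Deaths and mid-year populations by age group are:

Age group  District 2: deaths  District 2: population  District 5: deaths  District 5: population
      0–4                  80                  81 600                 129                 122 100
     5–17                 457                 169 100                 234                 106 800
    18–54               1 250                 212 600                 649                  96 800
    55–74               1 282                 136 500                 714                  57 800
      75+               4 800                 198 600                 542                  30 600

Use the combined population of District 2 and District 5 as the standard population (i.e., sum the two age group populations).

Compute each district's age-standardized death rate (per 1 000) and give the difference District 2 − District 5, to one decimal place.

0.6

Age-specific rates per 1 000 for District 2: 0.980, 2.703, 5.880, 9.392, 24.169.
For District 5: 1.057, 2.191, 6.705, 12.353, 17.712.
Combined standard total = 1 212 500; weights = 0.1680, 0.2275, 0.2552, 0.1602, 0.1890.
District 2: 0.1680×0.980 + 0.2275×2.703 + 0.2552×5.880 + 0.1602×9.392 + 0.1890×24.169 = 8.3537 per 1 000.
District 5: 0.1680×1.057 + 0.2275×2.191 + 0.2552×6.705 + 0.1602×12.353 + 0.1890×17.712 = 7.7146 per 1 000.
Difference = 8.3537 − 7.7146 = 0.6391.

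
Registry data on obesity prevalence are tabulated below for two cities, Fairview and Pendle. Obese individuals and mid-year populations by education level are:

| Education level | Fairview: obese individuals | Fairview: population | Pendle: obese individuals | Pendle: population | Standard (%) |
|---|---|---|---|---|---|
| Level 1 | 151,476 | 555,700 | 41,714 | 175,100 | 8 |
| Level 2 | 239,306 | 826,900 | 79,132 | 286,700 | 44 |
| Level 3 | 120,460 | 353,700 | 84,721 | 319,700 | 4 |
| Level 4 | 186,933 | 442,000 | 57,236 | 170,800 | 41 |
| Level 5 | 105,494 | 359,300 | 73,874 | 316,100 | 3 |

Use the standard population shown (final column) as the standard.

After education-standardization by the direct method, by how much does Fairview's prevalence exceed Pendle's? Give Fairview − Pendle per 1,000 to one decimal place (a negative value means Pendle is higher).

Education-specific rates per 1,000 for Fairview: 272.586, 289.401, 340.571, 422.925, 293.610.
For Pendle: 238.230, 276.010, 265.002, 335.105, 233.705.
Standard weights: 0.08, 0.44, 0.04, 0.41, 0.03.
Fairview: 0.0800×272.586 + 0.4400×289.401 + 0.0400×340.571 + 0.4100×422.925 + 0.0300×293.610 = 344.9740 per 1,000.
Pendle: 0.0800×238.230 + 0.4400×276.010 + 0.0400×265.002 + 0.4100×335.105 + 0.0300×233.705 = 295.5071 per 1,000.
Difference = 344.9740 − 295.5071 = 49.4669.

49.5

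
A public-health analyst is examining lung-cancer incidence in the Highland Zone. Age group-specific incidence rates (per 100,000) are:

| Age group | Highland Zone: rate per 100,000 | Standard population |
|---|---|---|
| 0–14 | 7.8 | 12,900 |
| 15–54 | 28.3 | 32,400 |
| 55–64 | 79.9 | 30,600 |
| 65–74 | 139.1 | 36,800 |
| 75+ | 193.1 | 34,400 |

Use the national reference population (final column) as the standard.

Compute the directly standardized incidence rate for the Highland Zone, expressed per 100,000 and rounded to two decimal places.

Standard total = 147,100; weights = 0.0877, 0.2203, 0.2080, 0.2502, 0.2339.
Standardized rate: 0.0877×7.8 + 0.2203×28.3 + 0.2080×79.9 + 0.2502×139.1 + 0.2339×193.1 = 103.4942 per 100,000.

103.49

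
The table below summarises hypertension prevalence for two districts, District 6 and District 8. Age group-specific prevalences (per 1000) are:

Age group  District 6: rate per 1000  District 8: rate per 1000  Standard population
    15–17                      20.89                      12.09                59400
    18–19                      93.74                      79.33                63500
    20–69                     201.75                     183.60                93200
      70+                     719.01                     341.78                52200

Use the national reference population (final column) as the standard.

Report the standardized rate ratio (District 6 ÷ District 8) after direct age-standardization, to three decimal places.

Standard total = 268300; weights = 0.2214, 0.2367, 0.3474, 0.1946.
District 6: 0.2214×20.89 + 0.2367×93.74 + 0.3474×201.75 + 0.1946×719.01 = 236.7826 per 1000.
District 8: 0.2214×12.09 + 0.2367×79.33 + 0.3474×183.60 + 0.1946×341.78 = 151.7258 per 1000.
Ratio = 236.7826 ÷ 151.7258 = 1.56060.

1.561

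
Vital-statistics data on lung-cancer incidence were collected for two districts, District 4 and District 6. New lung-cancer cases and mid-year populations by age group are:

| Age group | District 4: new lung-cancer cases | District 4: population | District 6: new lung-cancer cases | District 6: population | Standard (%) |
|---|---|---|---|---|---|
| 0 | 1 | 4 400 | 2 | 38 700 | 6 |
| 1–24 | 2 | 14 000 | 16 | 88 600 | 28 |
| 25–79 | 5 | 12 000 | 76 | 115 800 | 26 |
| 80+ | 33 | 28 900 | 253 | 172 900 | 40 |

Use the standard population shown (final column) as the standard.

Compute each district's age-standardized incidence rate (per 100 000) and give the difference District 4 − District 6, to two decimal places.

-19.09

Age-specific rates per 100 000 for District 4: 22.73, 14.29, 41.67, 114.19.
For District 6: 5.17, 18.06, 65.63, 146.33.
Standard weights: 0.06, 0.28, 0.26, 0.40.
District 4: 0.0600×22.73 + 0.2800×14.29 + 0.2600×41.67 + 0.4000×114.19 = 61.8717 per 100 000.
District 6: 0.0600×5.17 + 0.2800×18.06 + 0.2600×65.63 + 0.4000×146.33 = 80.9614 per 100 000.
Difference = 61.8717 − 80.9614 = -19.0896.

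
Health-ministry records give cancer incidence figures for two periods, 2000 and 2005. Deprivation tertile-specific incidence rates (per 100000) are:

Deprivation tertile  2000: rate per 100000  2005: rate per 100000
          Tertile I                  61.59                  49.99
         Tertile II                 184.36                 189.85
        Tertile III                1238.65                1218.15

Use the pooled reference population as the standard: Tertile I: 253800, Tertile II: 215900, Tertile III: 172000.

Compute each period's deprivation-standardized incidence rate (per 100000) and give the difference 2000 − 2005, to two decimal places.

8.24

Standard total = 641700; weights = 0.3955, 0.3365, 0.2680.
2000: 0.3955×61.59 + 0.3365×184.36 + 0.2680×1238.65 = 418.3928 per 100000.
2005: 0.3955×49.99 + 0.3365×189.85 + 0.2680×1218.15 = 410.1572 per 100000.
Difference = 418.3928 − 410.1572 = 8.2356.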